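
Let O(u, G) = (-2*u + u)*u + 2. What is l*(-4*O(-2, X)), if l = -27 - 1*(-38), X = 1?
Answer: 88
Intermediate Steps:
O(u, G) = 2 - u**2 (O(u, G) = (-u)*u + 2 = -u**2 + 2 = 2 - u**2)
l = 11 (l = -27 + 38 = 11)
l*(-4*O(-2, X)) = 11*(-4*(2 - 1*(-2)**2)) = 11*(-4*(2 - 1*4)) = 11*(-4*(2 - 4)) = 11*(-4*(-2)) = 11*8 = 88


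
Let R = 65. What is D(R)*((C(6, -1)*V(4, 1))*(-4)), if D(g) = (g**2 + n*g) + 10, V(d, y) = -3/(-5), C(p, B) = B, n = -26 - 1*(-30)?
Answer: 10788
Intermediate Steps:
n = 4 (n = -26 + 30 = 4)
V(d, y) = 3/5 (V(d, y) = -3*(-1/5) = 3/5)
D(g) = 10 + g**2 + 4*g (D(g) = (g**2 + 4*g) + 10 = 10 + g**2 + 4*g)
D(R)*((C(6, -1)*V(4, 1))*(-4)) = (10 + 65**2 + 4*65)*(-1*3/5*(-4)) = (10 + 4225 + 260)*(-3/5*(-4)) = 4495*(12/5) = 10788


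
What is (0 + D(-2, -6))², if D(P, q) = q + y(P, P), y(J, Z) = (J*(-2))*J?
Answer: 196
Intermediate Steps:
y(J, Z) = -2*J² (y(J, Z) = (-2*J)*J = -2*J²)
D(P, q) = q - 2*P²
(0 + D(-2, -6))² = (0 + (-6 - 2*(-2)²))² = (0 + (-6 - 2*4))² = (0 + (-6 - 8))² = (0 - 14)² = (-14)² = 196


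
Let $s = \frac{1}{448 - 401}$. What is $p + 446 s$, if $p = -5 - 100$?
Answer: $- \frac{4489}{47} \approx -95.511$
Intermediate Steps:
$s = \frac{1}{47} \approx 0.021277$
$p = -105$ ($p = -5 - 100 = -105$)
$p + 446 s = -105 + 446 \cdot \frac{1}{47} = -105 + \frac{446}{47} = - \frac{4489}{47}$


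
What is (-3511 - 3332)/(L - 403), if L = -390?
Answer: 6843/793 ≈ 8.6293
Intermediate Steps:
(-3511 - 3332)/(L - 403) = (-3511 - 3332)/(-390 - 403) = -6843/(-793) = -6843*(-1/793) = 6843/793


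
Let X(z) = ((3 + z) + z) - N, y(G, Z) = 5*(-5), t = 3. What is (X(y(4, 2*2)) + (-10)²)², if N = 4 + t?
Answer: 2116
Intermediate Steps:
N = 7 (N = 4 + 3 = 7)
y(G, Z) = -25
X(z) = -4 + 2*z (X(z) = ((3 + z) + z) - 1*7 = (3 + 2*z) - 7 = -4 + 2*z)
(X(y(4, 2*2)) + (-10)²)² = ((-4 + 2*(-25)) + (-10)²)² = ((-4 - 50) + 100)² = (-54 + 100)² = 46² = 2116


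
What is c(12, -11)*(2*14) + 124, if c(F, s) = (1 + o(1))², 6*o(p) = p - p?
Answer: 152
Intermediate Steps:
o(p) = 0 (o(p) = (p - p)/6 = (⅙)*0 = 0)
c(F, s) = 1 (c(F, s) = (1 + 0)² = 1² = 1)
c(12, -11)*(2*14) + 124 = 1*(2*14) + 124 = 1*28 + 124 = 28 + 124 = 152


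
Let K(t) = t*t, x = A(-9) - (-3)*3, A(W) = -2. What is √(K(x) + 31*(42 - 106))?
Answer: 3*I*√215 ≈ 43.989*I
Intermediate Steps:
x = 7 (x = -2 - (-3)*3 = -2 - 1*(-9) = -2 + 9 = 7)
K(t) = t²
√(K(x) + 31*(42 - 106)) = √(7² + 31*(42 - 106)) = √(49 + 31*(-64)) = √(49 - 1984) = √(-1935) = 3*I*√215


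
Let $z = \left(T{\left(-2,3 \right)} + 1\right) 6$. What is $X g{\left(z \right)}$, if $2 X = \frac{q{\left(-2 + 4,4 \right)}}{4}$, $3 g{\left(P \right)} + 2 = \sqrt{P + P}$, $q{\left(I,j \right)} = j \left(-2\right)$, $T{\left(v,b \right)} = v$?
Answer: $\frac{2}{3} - \frac{2 i \sqrt{3}}{3} \approx 0.66667 - 1.1547 i$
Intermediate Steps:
$q{\left(I,j \right)} = - 2 j$
$z = -6$ ($z = \left(-2 + 1\right) 6 = \left(-1\right) 6 = -6$)
$g{\left(P \right)} = - \frac{2}{3} + \frac{\sqrt{2} \sqrt{P}}{3}$ ($g{\left(P \right)} = - \frac{2}{3} + \frac{\sqrt{P + P}}{3} = - \frac{2}{3} + \frac{\sqrt{2 P}}{3} = - \frac{2}{3} + \frac{\sqrt{2} \sqrt{P}}{3}$)
$X = -1$ ($X = \frac{\left(-2\right) 4 \cdot \frac{1}{4}}{2} = \frac{\left(-8\right) \frac{1}{4}}{2} = \frac{1}{2} \left(-2\right) = -1$)
$X g{\left(z \right)} = - (- \frac{2}{3} + \frac{\sqrt{2} \sqrt{-6}}{3}) = - (- \frac{2}{3} + \frac{\sqrt{2} i \sqrt{6}}{3}) = - (- \frac{2}{3} + \frac{2 i \sqrt{3}}{3}) = \frac{2}{3} - \frac{2 i \sqrt{3}}{3}$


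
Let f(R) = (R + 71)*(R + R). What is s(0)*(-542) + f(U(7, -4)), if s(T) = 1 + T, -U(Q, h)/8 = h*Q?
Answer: 131618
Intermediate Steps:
U(Q, h) = -8*Q*h (U(Q, h) = -8*h*Q = -8*Q*h)
f(R) = 2*R*(71 + R) (f(R) = (71 + R)*(2*R) = 2*R*(71 + R))
s(0)*(-542) + f(U(7, -4)) = (1 + 0)*(-542) + 2*(-8*7*(-4))*(71 - 8*7*(-4)) = 1*(-542) + 2*224*(71 + 224) = -542 + 2*224*295 = -542 + 132160 = 131618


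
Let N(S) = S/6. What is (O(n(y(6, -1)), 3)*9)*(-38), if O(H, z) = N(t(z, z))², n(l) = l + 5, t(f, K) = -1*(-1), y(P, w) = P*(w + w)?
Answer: -19/2 ≈ -9.5000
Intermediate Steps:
y(P, w) = 2*P*w (y(P, w) = P*(2*w) = 2*P*w)
t(f, K) = 1
N(S) = S/6 (N(S) = S*(⅙) = S/6)
n(l) = 5 + l
O(H, z) = 1/36 (O(H, z) = ((⅙)*1)² = (⅙)² = 1/36)
(O(n(y(6, -1)), 3)*9)*(-38) = ((1/36)*9)*(-38) = (¼)*(-38) = -19/2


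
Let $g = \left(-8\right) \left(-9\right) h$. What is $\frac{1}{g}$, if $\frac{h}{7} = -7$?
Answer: $- \frac{1}{3528} \approx -0.00028345$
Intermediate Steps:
$h = -49$ ($h = 7 \left(-7\right) = -49$)
$g = -3528$ ($g = \left(-8\right) \left(-9\right) \left(-49\right) = 72 \left(-49\right) = -3528$)
$\frac{1}{g} = \frac{1}{-3528} = - \frac{1}{3528}$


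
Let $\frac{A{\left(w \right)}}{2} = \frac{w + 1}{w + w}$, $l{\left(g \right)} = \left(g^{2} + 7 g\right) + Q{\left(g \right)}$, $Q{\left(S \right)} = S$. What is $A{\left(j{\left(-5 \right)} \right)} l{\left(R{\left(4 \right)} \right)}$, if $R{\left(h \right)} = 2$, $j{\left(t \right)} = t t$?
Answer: $\frac{104}{5} \approx 20.8$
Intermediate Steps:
$j{\left(t \right)} = t^{2}$
$l{\left(g \right)} = g^{2} + 8 g$ ($l{\left(g \right)} = \left(g^{2} + 7 g\right) + g = g^{2} + 8 g$)
$A{\left(w \right)} = \frac{1 + w}{w}$ ($A{\left(w \right)} = 2 \frac{w + 1}{w + w} = 2 \frac{1 + w}{2 w} = \frac{1 + w}{w}$)
$A{\left(j{\left(-5 \right)} \right)} l{\left(R{\left(4 \right)} \right)} = \frac{1 + \left(-5\right)^{2}}{\left(-5\right)^{2}} \cdot 2 \left(8 + 2\right) = \frac{1 + 25}{25} \cdot 2 \cdot 10 = \frac{1}{25} \cdot 26 \cdot 20 = \frac{26}{25} \cdot 20 = \frac{104}{5}$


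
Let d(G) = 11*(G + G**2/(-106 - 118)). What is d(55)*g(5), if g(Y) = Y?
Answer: 511225/224 ≈ 2282.3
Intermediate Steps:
d(G) = 11*G - 11*G**2/224 (d(G) = 11*(G + G**2/(-224)) = 11*(G - G**2/224) = 11*G - 11*G**2/224)
d(55)*g(5) = ((11/224)*55*(224 - 1*55))*5 = ((11/224)*55*(224 - 55))*5 = ((11/224)*55*169)*5 = (102245/224)*5 = 511225/224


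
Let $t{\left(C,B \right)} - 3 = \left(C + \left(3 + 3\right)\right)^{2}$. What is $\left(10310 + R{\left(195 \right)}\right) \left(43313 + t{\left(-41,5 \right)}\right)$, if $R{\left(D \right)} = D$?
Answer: $467903205$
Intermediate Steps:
$t{\left(C,B \right)} = 3 + \left(6 + C\right)^{2}$ ($t{\left(C,B \right)} = 3 + \left(C + \left(3 + 3\right)\right)^{2} = 3 + \left(C + 6\right)^{2} = 3 + \left(6 + C\right)^{2}$)
$\left(10310 + R{\left(195 \right)}\right) \left(43313 + t{\left(-41,5 \right)}\right) = \left(10310 + 195\right) \left(43313 + \left(3 + \left(6 - 41\right)^{2}\right)\right) = 10505 \left(43313 + \left(3 + \left(-35\right)^{2}\right)\right) = 10505 \left(43313 + \left(3 + 1225\right)\right) = 10505 \left(43313 + 1228\right) = 10505 \cdot 44541 = 467903205$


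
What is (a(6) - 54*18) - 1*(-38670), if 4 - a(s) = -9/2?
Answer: 75413/2 ≈ 37707.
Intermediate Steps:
a(s) = 17/2 (a(s) = 4 - (-9)/2 = 4 - 1*(-9/2) = 4 + 9/2 = 17/2)
(a(6) - 54*18) - 1*(-38670) = (17/2 - 54*18) - 1*(-38670) = (17/2 - 972) + 38670 = -1927/2 + 38670 = 75413/2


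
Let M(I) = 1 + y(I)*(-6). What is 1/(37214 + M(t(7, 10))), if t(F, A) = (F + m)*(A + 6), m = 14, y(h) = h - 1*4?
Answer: 1/35223 ≈ 2.8391e-5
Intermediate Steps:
y(h) = -4 + h (y(h) = h - 4 = -4 + h)
t(F, A) = (6 + A)*(14 + F) (t(F, A) = (F + 14)*(A + 6) = (14 + F)*(6 + A) = (6 + A)*(14 + F))
M(I) = 25 - 6*I (M(I) = 1 + (-4 + I)*(-6) = 1 + (24 - 6*I) = 25 - 6*I)
1/(37214 + M(t(7, 10))) = 1/(37214 + (25 - 6*(84 + 6*7 + 14*10 + 10*7))) = 1/(37214 + (25 - 6*(84 + 42 + 140 + 70))) = 1/(37214 + (25 - 6*336)) = 1/(37214 + (25 - 2016)) = 1/(37214 - 1991) = 1/35223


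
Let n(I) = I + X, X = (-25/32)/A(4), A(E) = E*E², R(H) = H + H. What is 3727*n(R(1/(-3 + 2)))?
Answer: -15358967/2048 ≈ -7499.5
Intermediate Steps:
R(H) = 2*H
A(E) = E³
X = -25/2048 (X = (-25/32)/(4³) = -25*1/32/64 = -25/32*1/64 = -25/2048 ≈ -0.012207)
n(I) = -25/2048 + I (n(I) = I - 25/2048 = -25/2048 + I)
3727*n(R(1/(-3 + 2))) = 3727*(-25/2048 + 2/(-3 + 2)) = 3727*(-25/2048 + 2/(-1)) = 3727*(-25/2048 + 2*(-1)) = 3727*(-25/2048 - 2) = 3727*(-4121/2048) = -15358967/2048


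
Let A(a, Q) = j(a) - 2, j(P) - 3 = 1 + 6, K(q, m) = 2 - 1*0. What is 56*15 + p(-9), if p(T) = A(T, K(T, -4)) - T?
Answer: 857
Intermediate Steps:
K(q, m) = 2 (K(q, m) = 2 + 0 = 2)
j(P) = 10 (j(P) = 3 + (1 + 6) = 3 + 7 = 10)
A(a, Q) = 8 (A(a, Q) = 10 - 2 = 8)
p(T) = 8 - T
56*15 + p(-9) = 56*15 + (8 - 1*(-9)) = 840 + (8 + 9) = 840 + 17 = 857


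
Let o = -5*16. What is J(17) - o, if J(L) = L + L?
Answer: 114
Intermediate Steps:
J(L) = 2*L
o = -80
J(17) - o = 2*17 - 1*(-80) = 34 + 80 = 114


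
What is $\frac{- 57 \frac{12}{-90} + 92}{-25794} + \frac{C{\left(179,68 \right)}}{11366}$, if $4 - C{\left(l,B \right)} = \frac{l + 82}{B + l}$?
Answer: $- \frac{217387501}{60345105990} \approx -0.0036024$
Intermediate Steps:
$C{\left(l,B \right)} = 4 - \frac{82 + l}{B + l}$ ($C{\left(l,B \right)} = 4 - \frac{l + 82}{B + l} = 4 - \frac{82 + l}{B + l}$)
$\frac{- 57 \frac{12}{-90} + 92}{-25794} + \frac{C{\left(179,68 \right)}}{11366} = \frac{- 57 \frac{12}{-90} + 92}{-25794} + \frac{\frac{1}{68 + 179} \left(-82 + 3 \cdot 179 + 4 \cdot 68\right)}{11366} = \left(- 57 \cdot 12 \left(- \frac{1}{90}\right) + 92\right) \left(- \frac{1}{25794}\right) + \frac{-82 + 537 + 272}{247} \cdot \frac{1}{11366} = \left(\left(-57\right) \left(- \frac{2}{15}\right) + 92\right) \left(- \frac{1}{25794}\right) + \frac{1}{247} \cdot 727 \cdot \frac{1}{11366} = \left(\frac{38}{5} + 92\right) \left(- \frac{1}{25794}\right) + \frac{727}{247} \cdot \frac{1}{11366} = \frac{498}{5} \left(- \frac{1}{25794}\right) + \frac{727}{2807402} = - \frac{83}{21495} + \frac{727}{2807402} = - \frac{217387501}{60345105990}$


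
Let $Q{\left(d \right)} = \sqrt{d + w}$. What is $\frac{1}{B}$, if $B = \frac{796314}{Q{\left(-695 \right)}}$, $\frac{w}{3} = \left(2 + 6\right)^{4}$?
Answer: $\frac{\sqrt{11593}}{796314} \approx 0.00013521$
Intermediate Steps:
$w = 12288$ ($w = 3 \left(2 + 6\right)^{4} = 3 \cdot 8^{4} = 3 \cdot 4096 = 12288$)
$Q{\left(d \right)} = \sqrt{12288 + d}$ ($Q{\left(d \right)} = \sqrt{d + 12288} = \sqrt{12288 + d}$)
$B = \frac{796314 \sqrt{11593}}{11593}$ ($B = \frac{796314}{\sqrt{12288 - 695}} = \frac{796314}{\sqrt{11593}} = 796314 \frac{\sqrt{11593}}{11593} = \frac{796314 \sqrt{11593}}{11593} \approx 7395.8$)
$\frac{1}{B} = \frac{1}{\frac{796314}{11593} \sqrt{11593}} = \frac{\sqrt{11593}}{796314}$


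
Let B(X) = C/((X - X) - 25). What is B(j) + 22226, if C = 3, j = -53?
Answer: 555647/25 ≈ 22226.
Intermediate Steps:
B(X) = -3/25 (B(X) = 3/((X - X) - 25) = 3/(0 - 25) = 3/(-25) = 3*(-1/25) = -3/25)
B(j) + 22226 = -3/25 + 22226 = 555647/25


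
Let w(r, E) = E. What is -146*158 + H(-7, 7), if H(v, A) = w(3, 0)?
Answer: -23068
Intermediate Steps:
H(v, A) = 0
-146*158 + H(-7, 7) = -146*158 + 0 = -23068 + 0 = -23068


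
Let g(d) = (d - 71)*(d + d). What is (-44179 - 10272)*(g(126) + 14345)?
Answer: -1535790455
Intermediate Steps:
g(d) = 2*d*(-71 + d) (g(d) = (-71 + d)*(2*d) = 2*d*(-71 + d))
(-44179 - 10272)*(g(126) + 14345) = (-44179 - 10272)*(2*126*(-71 + 126) + 14345) = -54451*(2*126*55 + 14345) = -54451*(13860 + 14345) = -54451*28205 = -1535790455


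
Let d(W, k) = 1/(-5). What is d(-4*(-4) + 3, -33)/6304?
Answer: -1/31520 ≈ -3.1726e-5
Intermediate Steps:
d(W, k) = -1/5
d(-4*(-4) + 3, -33)/6304 = -1/5/6304 = -1/5*1/6304 = -1/31520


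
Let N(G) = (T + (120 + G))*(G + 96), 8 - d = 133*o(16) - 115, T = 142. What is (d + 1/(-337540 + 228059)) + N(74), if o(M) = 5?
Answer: 6194216017/109481 ≈ 56578.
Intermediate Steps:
d = -542 (d = 8 - (133*5 - 115) = 8 - (665 - 115) = 8 - 1*550 = 8 - 550 = -542)
N(G) = (96 + G)*(262 + G) (N(G) = (142 + (120 + G))*(G + 96) = (262 + G)*(96 + G) = (96 + G)*(262 + G))
(d + 1/(-337540 + 228059)) + N(74) = (-542 + 1/(-337540 + 228059)) + (25152 + 74² + 358*74) = (-542 + 1/(-109481)) + (25152 + 5476 + 26492) = (-542 - 1/109481) + 57120 = -59338703/109481 + 57120 = 6194216017/109481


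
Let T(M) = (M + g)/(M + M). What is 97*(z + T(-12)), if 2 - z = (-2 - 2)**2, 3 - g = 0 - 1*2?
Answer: -31913/24 ≈ -1329.7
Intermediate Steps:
g = 5 (g = 3 - (0 - 1*2) = 3 - (0 - 2) = 3 - 1*(-2) = 3 + 2 = 5)
T(M) = (5 + M)/(2*M) (T(M) = (M + 5)/(M + M) = (5 + M)/((2*M)) = (5 + M)*(1/(2*M)) = (5 + M)/(2*M))
z = -14 (z = 2 - (-2 - 2)**2 = 2 - 1*(-4)**2 = 2 - 1*16 = 2 - 16 = -14)
97*(z + T(-12)) = 97*(-14 + (1/2)*(5 - 12)/(-12)) = 97*(-14 + (1/2)*(-1/12)*(-7)) = 97*(-14 + 7/24) = 97*(-329/24) = -31913/24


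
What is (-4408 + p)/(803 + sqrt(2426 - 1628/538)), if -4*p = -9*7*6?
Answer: -1863492389/345603682 + 25881*sqrt(4870245)/172801841 ≈ -5.0615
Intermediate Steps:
p = 189/2 (p = -(-9*7)*6/4 = -(-63)*6/4 = -1/4*(-378) = 189/2 ≈ 94.500)
(-4408 + p)/(803 + sqrt(2426 - 1628/538)) = (-4408 + 189/2)/(803 + sqrt(2426 - 1628/538)) = -8627/(2*(803 + sqrt(2426 - 1628*1/538))) = -8627/(2*(803 + sqrt(2426 - 814/269))) = -8627/(2*(803 + sqrt(651780/269))) = -8627/(2*(803 + 6*sqrt(4870245)/269))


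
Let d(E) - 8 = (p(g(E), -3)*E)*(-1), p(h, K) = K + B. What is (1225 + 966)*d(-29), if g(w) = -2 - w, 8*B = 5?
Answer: -1067017/8 ≈ -1.3338e+5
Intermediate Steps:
B = 5/8 (B = (1/8)*5 = 5/8 ≈ 0.62500)
p(h, K) = 5/8 + K (p(h, K) = K + 5/8 = 5/8 + K)
d(E) = 8 + 19*E/8 (d(E) = 8 + ((5/8 - 3)*E)*(-1) = 8 - 19*E/8*(-1) = 8 + 19*E/8)
(1225 + 966)*d(-29) = (1225 + 966)*(8 + (19/8)*(-29)) = 2191*(8 - 551/8) = 2191*(-487/8) = -1067017/8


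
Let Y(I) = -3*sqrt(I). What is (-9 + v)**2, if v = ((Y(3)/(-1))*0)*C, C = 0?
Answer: 81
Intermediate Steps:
v = 0 (v = ((-3*sqrt(3)/(-1))*0)*0 = ((-3*sqrt(3)*(-1))*0)*0 = ((3*sqrt(3))*0)*0 = 0*0 = 0)
(-9 + v)**2 = (-9 + 0)**2 = (-9)**2 = 81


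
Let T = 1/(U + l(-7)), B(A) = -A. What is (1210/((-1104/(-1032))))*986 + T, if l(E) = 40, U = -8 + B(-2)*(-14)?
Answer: 102603183/92 ≈ 1.1153e+6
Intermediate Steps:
U = -36 (U = -8 - 1*(-2)*(-14) = -8 + 2*(-14) = -8 - 28 = -36)
T = ¼ (T = 1/(-36 + 40) = 1/4 = ¼ ≈ 0.25000)
(1210/((-1104/(-1032))))*986 + T = (1210/((-1104/(-1032))))*986 + ¼ = (1210/((-1104*(-1/1032))))*986 + ¼ = (1210/(46/43))*986 + ¼ = (1210*(43/46))*986 + ¼ = (26015/23)*986 + ¼ = 25650790/23 + ¼ = 102603183/92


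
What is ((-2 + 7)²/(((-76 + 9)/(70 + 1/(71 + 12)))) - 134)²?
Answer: 792899421601/30924721 ≈ 25640.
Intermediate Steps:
((-2 + 7)²/(((-76 + 9)/(70 + 1/(71 + 12)))) - 134)² = (5²/((-67/(70 + 1/83))) - 134)² = (25/((-67/(70 + 1/83))) - 134)² = (25/((-67/5811/83)) - 134)² = (25/((-67*83/5811)) - 134)² = (25/(-5561/5811) - 134)² = (25*(-5811/5561) - 134)² = (-145275/5561 - 134)² = (-890449/5561)² = 792899421601/30924721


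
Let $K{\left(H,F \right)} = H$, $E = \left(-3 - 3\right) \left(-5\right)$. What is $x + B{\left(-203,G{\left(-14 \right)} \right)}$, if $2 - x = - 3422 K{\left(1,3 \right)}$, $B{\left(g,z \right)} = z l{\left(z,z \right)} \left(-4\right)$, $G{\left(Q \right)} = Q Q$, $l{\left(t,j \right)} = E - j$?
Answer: $133568$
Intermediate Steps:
$E = 30$ ($E = \left(-6\right) \left(-5\right) = 30$)
$l{\left(t,j \right)} = 30 - j$
$G{\left(Q \right)} = Q^{2}$
$B{\left(g,z \right)} = - 4 z \left(30 - z\right)$ ($B{\left(g,z \right)} = z \left(30 - z\right) \left(-4\right) = - 4 z \left(30 - z\right)$)
$x = 3424$ ($x = 2 - \left(-3422\right) 1 = 2 - -3422 = 2 + 3422 = 3424$)
$x + B{\left(-203,G{\left(-14 \right)} \right)} = 3424 + 4 \left(-14\right)^{2} \left(-30 + \left(-14\right)^{2}\right) = 3424 + 4 \cdot 196 \left(-30 + 196\right) = 3424 + 4 \cdot 196 \cdot 166 = 3424 + 130144 = 133568$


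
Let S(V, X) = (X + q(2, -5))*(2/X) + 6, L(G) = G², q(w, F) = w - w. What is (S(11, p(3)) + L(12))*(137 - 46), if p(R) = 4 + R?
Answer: 13832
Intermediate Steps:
q(w, F) = 0
S(V, X) = 8 (S(V, X) = (X + 0)*(2/X) + 6 = X*(2/X) + 6 = 2 + 6 = 8)
(S(11, p(3)) + L(12))*(137 - 46) = (8 + 12²)*(137 - 46) = (8 + 144)*91 = 152*91 = 13832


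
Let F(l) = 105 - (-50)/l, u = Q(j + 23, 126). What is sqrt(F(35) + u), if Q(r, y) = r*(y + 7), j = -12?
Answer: sqrt(76902)/7 ≈ 39.616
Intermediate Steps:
Q(r, y) = r*(7 + y)
u = 1463 (u = (-12 + 23)*(7 + 126) = 11*133 = 1463)
F(l) = 105 + 50/l
sqrt(F(35) + u) = sqrt((105 + 50/35) + 1463) = sqrt((105 + 50*(1/35)) + 1463) = sqrt((105 + 10/7) + 1463) = sqrt(745/7 + 1463) = sqrt(10986/7) = sqrt(76902)/7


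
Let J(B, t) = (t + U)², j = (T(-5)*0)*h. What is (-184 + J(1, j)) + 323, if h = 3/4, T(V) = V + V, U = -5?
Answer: 164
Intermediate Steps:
T(V) = 2*V
h = ¾ (h = 3*(¼) = ¾ ≈ 0.75000)
j = 0 (j = ((2*(-5))*0)*(¾) = -10*0*(¾) = 0*(¾) = 0)
J(B, t) = (-5 + t)² (J(B, t) = (t - 5)² = (-5 + t)²)
(-184 + J(1, j)) + 323 = (-184 + (-5 + 0)²) + 323 = (-184 + (-5)²) + 323 = (-184 + 25) + 323 = -159 + 323 = 164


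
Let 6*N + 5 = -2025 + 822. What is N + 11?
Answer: -571/3 ≈ -190.33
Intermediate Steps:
N = -604/3 (N = -⅚ + (-2025 + 822)/6 = -⅚ + (⅙)*(-1203) = -⅚ - 401/2 = -604/3 ≈ -201.33)
N + 11 = -604/3 + 11 = -571/3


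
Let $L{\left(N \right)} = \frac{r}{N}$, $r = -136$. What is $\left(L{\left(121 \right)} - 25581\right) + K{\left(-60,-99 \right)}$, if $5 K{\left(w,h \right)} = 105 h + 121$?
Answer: $- \frac{16720339}{605} \approx -27637.0$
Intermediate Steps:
$K{\left(w,h \right)} = \frac{121}{5} + 21 h$ ($K{\left(w,h \right)} = \frac{105 h + 121}{5} = \frac{121 + 105 h}{5} = \frac{121}{5} + 21 h$)
$L{\left(N \right)} = - \frac{136}{N}$
$\left(L{\left(121 \right)} - 25581\right) + K{\left(-60,-99 \right)} = \left(- \frac{136}{121} - 25581\right) + \left(\frac{121}{5} + 21 \left(-99\right)\right) = \left(\left(-136\right) \frac{1}{121} - 25581\right) + \left(\frac{121}{5} - 2079\right) = \left(- \frac{136}{121} - 25581\right) - \frac{10274}{5} = - \frac{3095437}{121} - \frac{10274}{5} = - \frac{16720339}{605}$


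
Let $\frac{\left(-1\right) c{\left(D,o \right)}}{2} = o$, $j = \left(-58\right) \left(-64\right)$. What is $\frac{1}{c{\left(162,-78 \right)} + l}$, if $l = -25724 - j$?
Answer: $- \frac{1}{29280} \approx -3.4153 \cdot 10^{-5}$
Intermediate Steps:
$j = 3712$
$l = -29436$ ($l = -25724 - 3712 = -29436$)
$c{\left(D,o \right)} = - 2 o$
$\frac{1}{c{\left(162,-78 \right)} + l} = \frac{1}{\left(-2\right) \left(-78\right) - 29436} = \frac{1}{156 - 29436} = \frac{1}{-29280} = - \frac{1}{29280}$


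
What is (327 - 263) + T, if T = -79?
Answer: -15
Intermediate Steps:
(327 - 263) + T = (327 - 263) - 79 = 64 - 79 = -15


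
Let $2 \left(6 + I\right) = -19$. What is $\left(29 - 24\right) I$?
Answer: $- \frac{155}{2} \approx -77.5$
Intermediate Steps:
$I = - \frac{31}{2}$ ($I = -6 + \frac{1}{2} \left(-19\right) = -6 - \frac{19}{2} = - \frac{31}{2} \approx -15.5$)
$\left(29 - 24\right) I = \left(29 - 24\right) \left(- \frac{31}{2}\right) = 5 \left(- \frac{31}{2}\right) = - \frac{155}{2}$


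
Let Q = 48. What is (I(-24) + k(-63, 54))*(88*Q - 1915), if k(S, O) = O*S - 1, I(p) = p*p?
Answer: -6527543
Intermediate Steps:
I(p) = p²
k(S, O) = -1 + O*S
(I(-24) + k(-63, 54))*(88*Q - 1915) = ((-24)² + (-1 + 54*(-63)))*(88*48 - 1915) = (576 + (-1 - 3402))*(4224 - 1915) = (576 - 3403)*2309 = -2827*2309 = -6527543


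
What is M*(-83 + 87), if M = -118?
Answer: -472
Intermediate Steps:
M*(-83 + 87) = -118*(-83 + 87) = -118*4 = -472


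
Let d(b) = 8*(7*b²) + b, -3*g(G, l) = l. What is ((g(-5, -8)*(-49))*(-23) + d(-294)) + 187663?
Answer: 15092371/3 ≈ 5.0308e+6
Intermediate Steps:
g(G, l) = -l/3
d(b) = b + 56*b² (d(b) = 56*b² + b = b + 56*b²)
((g(-5, -8)*(-49))*(-23) + d(-294)) + 187663 = ((-⅓*(-8)*(-49))*(-23) - 294*(1 + 56*(-294))) + 187663 = (((8/3)*(-49))*(-23) - 294*(1 - 16464)) + 187663 = (-392/3*(-23) - 294*(-16463)) + 187663 = (9016/3 + 4840122) + 187663 = 14529382/3 + 187663 = 15092371/3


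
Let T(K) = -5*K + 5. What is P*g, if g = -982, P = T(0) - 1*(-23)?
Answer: -27496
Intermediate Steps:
T(K) = 5 - 5*K
P = 28 (P = (5 - 5*0) - 1*(-23) = (5 + 0) + 23 = 5 + 23 = 28)
P*g = 28*(-982) = -27496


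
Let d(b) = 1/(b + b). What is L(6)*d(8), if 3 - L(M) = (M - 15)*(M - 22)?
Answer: -141/16 ≈ -8.8125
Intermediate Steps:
L(M) = 3 - (-22 + M)*(-15 + M) (L(M) = 3 - (M - 15)*(M - 22) = 3 - (-15 + M)*(-22 + M) = 3 - (-22 + M)*(-15 + M))
d(b) = 1/(2*b)
L(6)*d(8) = (-327 - 1*6² + 37*6)*((½)/8) = (-327 - 1*36 + 222)*((½)*(⅛)) = (-327 - 36 + 222)*(1/16) = -141*1/16 = -141/16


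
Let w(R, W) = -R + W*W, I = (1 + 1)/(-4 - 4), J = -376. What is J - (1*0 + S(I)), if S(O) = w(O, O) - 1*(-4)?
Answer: -6085/16 ≈ -380.31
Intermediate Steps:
I = -1/4 (I = 2/(-8) = 2*(-1/8) = -1/4 ≈ -0.25000)
w(R, W) = W**2 - R (w(R, W) = -R + W**2 = W**2 - R)
S(O) = 4 + O**2 - O (S(O) = (O**2 - O) - 1*(-4) = (O**2 - O) + 4 = 4 + O**2 - O)
J - (1*0 + S(I)) = -376 - (1*0 + (4 + (-1/4)**2 - 1*(-1/4))) = -376 - (0 + (4 + 1/16 + 1/4)) = -376 - (0 + 69/16) = -376 - 1*69/16 = -376 - 69/16 = -6085/16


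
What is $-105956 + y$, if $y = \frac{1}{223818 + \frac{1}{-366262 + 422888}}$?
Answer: $- \frac{1342877662862338}{12673918069} \approx -1.0596 \cdot 10^{5}$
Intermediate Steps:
$y = \frac{56626}{12673918069}$ ($y = \frac{1}{223818 + \frac{1}{56626}} = \frac{1}{\frac{12673918069}{56626}} = \frac{56626}{12673918069} \approx 4.4679 \cdot 10^{-6}$)
$-105956 + y = -105956 + \frac{56626}{12673918069} = - \frac{1342877662862338}{12673918069}$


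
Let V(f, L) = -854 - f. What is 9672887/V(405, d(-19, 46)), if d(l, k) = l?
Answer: -9672887/1259 ≈ -7683.0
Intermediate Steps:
9672887/V(405, d(-19, 46)) = 9672887/(-854 - 1*405) = 9672887/(-854 - 405) = 9672887/(-1259) = 9672887*(-1/1259) = -9672887/1259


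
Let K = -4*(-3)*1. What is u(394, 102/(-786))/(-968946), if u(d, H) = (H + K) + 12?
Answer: -59/2394942 ≈ -2.4635e-5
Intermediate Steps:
K = 12 (K = 12*1 = 12)
u(d, H) = 24 + H (u(d, H) = (H + 12) + 12 = (12 + H) + 12 = 24 + H)
u(394, 102/(-786))/(-968946) = (24 + 102/(-786))/(-968946) = (24 + 102*(-1/786))*(-1/968946) = (24 - 17/131)*(-1/968946) = (3127/131)*(-1/968946) = -59/2394942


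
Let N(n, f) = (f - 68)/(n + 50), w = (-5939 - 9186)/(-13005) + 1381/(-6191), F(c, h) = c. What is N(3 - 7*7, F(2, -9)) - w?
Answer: -561663691/32205582 ≈ -17.440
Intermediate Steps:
w = 15135794/16102791 (w = -15125*(-1/13005) + 1381*(-1/6191) = 3025/2601 - 1381/6191 = 15135794/16102791 ≈ 0.93995)
N(n, f) = (-68 + f)/(50 + n)
N(3 - 7*7, F(2, -9)) - w = (-68 + 2)/(50 + (3 - 7*7)) - 1*15135794/16102791 = -66/(50 + (3 - 49)) - 15135794/16102791 = -66/(50 - 46) - 15135794/16102791 = -66/4 - 15135794/16102791 = (¼)*(-66) - 15135794/16102791 = -33/2 - 15135794/16102791 = -561663691/32205582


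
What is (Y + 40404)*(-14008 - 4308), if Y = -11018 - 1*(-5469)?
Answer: -638404180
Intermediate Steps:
Y = -5549 (Y = -11018 + 5469 = -5549)
(Y + 40404)*(-14008 - 4308) = (-5549 + 40404)*(-14008 - 4308) = 34855*(-18316) = -638404180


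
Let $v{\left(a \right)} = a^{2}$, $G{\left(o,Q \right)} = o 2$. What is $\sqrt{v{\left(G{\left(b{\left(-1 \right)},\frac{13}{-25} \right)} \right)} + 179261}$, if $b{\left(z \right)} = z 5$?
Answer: $3 \sqrt{19929} \approx 423.51$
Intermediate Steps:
$b{\left(z \right)} = 5 z$
$G{\left(o,Q \right)} = 2 o$
$\sqrt{v{\left(G{\left(b{\left(-1 \right)},\frac{13}{-25} \right)} \right)} + 179261} = \sqrt{\left(2 \cdot 5 \left(-1\right)\right)^{2} + 179261} = \sqrt{\left(2 \left(-5\right)\right)^{2} + 179261} = \sqrt{\left(-10\right)^{2} + 179261} = \sqrt{100 + 179261} = \sqrt{179361} = 3 \sqrt{19929}$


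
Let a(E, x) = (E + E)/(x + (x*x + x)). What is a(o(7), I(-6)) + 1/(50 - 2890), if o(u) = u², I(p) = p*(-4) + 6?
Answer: 3467/34080 ≈ 0.10173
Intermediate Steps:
I(p) = 6 - 4*p (I(p) = -4*p + 6 = 6 - 4*p)
a(E, x) = 2*E/(x² + 2*x) (a(E, x) = (2*E)/(x + (x² + x)) = (2*E)/(x + (x + x²)) = (2*E)/(x² + 2*x) = 2*E/(x² + 2*x))
a(o(7), I(-6)) + 1/(50 - 2890) = 2*7²/((6 - 4*(-6))*(2 + (6 - 4*(-6)))) + 1/(50 - 2890) = 2*49/((6 + 24)*(2 + (6 + 24))) + 1/(-2840) = 2*49/(30*(2 + 30)) - 1/2840 = 2*49*(1/30)/32 - 1/2840 = 2*49*(1/30)*(1/32) - 1/2840 = 49/480 - 1/2840 = 3467/34080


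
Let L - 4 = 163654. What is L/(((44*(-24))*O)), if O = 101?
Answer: -7439/4848 ≈ -1.5344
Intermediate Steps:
L = 163658 (L = 4 + 163654 = 163658)
L/(((44*(-24))*O)) = 163658/(((44*(-24))*101)) = 163658/((-1056*101)) = 163658/(-106656) = 163658*(-1/106656) = -7439/4848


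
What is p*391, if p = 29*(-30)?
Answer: -340170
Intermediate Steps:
p = -870
p*391 = -870*391 = -340170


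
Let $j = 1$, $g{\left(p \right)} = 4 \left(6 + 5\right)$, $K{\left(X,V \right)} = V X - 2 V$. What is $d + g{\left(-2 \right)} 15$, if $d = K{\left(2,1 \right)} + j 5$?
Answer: $665$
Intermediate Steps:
$K{\left(X,V \right)} = - 2 V + V X$
$g{\left(p \right)} = 44$ ($g{\left(p \right)} = 4 \cdot 11 = 44$)
$d = 5$ ($d = 1 \left(-2 + 2\right) + 1 \cdot 5 = 1 \cdot 0 + 5 = 0 + 5 = 5$)
$d + g{\left(-2 \right)} 15 = 5 + 44 \cdot 15 = 5 + 660 = 665$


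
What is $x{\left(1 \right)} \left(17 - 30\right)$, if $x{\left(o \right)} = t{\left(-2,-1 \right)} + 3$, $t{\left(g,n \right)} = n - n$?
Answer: $-39$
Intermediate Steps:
$t{\left(g,n \right)} = 0$
$x{\left(o \right)} = 3$ ($x{\left(o \right)} = 0 + 3 = 3$)
$x{\left(1 \right)} \left(17 - 30\right) = 3 \left(17 - 30\right) = 3 \left(-13\right) = -39$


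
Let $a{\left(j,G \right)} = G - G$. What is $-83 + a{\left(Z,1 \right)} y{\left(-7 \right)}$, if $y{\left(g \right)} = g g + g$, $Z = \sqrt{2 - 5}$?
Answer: $-83$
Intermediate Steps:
$Z = i \sqrt{3}$ ($Z = \sqrt{-3} = i \sqrt{3} \approx 1.732 i$)
$a{\left(j,G \right)} = 0$
$y{\left(g \right)} = g + g^{2}$ ($y{\left(g \right)} = g^{2} + g = g + g^{2}$)
$-83 + a{\left(Z,1 \right)} y{\left(-7 \right)} = -83 + 0 \left(- 7 \left(1 - 7\right)\right) = -83 + 0 \left(\left(-7\right) \left(-6\right)\right) = -83 + 0 \cdot 42 = -83 + 0 = -83$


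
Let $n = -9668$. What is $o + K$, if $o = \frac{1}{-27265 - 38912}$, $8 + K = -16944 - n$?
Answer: $- \frac{482033269}{66177} \approx -7284.0$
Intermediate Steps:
$K = -7284$ ($K = -8 - 7276 = -7284$)
$o = - \frac{1}{66177}$ ($o = \frac{1}{-66177} = - \frac{1}{66177} \approx -1.5111 \cdot 10^{-5}$)
$o + K = - \frac{1}{66177} - 7284 = - \frac{482033269}{66177}$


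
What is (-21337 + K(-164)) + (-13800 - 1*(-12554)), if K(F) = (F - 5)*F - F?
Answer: 5297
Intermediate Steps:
K(F) = -F + F*(-5 + F) (K(F) = (-5 + F)*F - F = F*(-5 + F) - F = -F + F*(-5 + F))
(-21337 + K(-164)) + (-13800 - 1*(-12554)) = (-21337 - 164*(-6 - 164)) + (-13800 - 1*(-12554)) = (-21337 - 164*(-170)) + (-13800 + 12554) = (-21337 + 27880) - 1246 = 6543 - 1246 = 5297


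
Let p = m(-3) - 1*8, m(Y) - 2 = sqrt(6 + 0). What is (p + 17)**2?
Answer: (11 + sqrt(6))**2 ≈ 180.89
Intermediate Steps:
m(Y) = 2 + sqrt(6) (m(Y) = 2 + sqrt(6 + 0) = 2 + sqrt(6))
p = -6 + sqrt(6) (p = (2 + sqrt(6)) - 1*8 = (2 + sqrt(6)) - 8 = -6 + sqrt(6) ≈ -3.5505)
(p + 17)**2 = ((-6 + sqrt(6)) + 17)**2 = (11 + sqrt(6))**2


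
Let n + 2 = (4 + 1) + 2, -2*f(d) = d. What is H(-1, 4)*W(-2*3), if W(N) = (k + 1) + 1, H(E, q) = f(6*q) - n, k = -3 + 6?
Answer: -85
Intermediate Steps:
f(d) = -d/2
k = 3
n = 5 (n = -2 + ((4 + 1) + 2) = -2 + (5 + 2) = -2 + 7 = 5)
H(E, q) = -5 - 3*q (H(E, q) = -3*q - 1*5 = -3*q - 5 = -5 - 3*q)
W(N) = 5 (W(N) = (3 + 1) + 1 = 4 + 1 = 5)
H(-1, 4)*W(-2*3) = (-5 - 3*4)*5 = (-5 - 12)*5 = -17*5 = -85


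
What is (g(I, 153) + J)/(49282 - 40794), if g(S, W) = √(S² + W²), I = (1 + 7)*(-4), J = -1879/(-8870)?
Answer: 1879/75288560 + √24433/8488 ≈ 0.018440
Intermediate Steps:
J = 1879/8870 (J = -1879*(-1/8870) = 1879/8870 ≈ 0.21184)
I = -32 (I = 8*(-4) = -32)
(g(I, 153) + J)/(49282 - 40794) = (√((-32)² + 153²) + 1879/8870)/(49282 - 40794) = (√(1024 + 23409) + 1879/8870)/8488 = (√24433 + 1879/8870)*(1/8488) = (1879/8870 + √24433)*(1/8488) = 1879/75288560 + √24433/8488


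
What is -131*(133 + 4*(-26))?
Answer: -3799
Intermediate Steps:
-131*(133 + 4*(-26)) = -131*(133 - 104) = -131*29 = -3799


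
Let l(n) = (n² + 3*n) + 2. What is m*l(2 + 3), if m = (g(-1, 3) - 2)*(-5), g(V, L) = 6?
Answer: -840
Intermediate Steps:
l(n) = 2 + n² + 3*n
m = -20 (m = (6 - 2)*(-5) = 4*(-5) = -20)
m*l(2 + 3) = -20*(2 + (2 + 3)² + 3*(2 + 3)) = -20*(2 + 5² + 3*5) = -20*(2 + 25 + 15) = -20*42 = -840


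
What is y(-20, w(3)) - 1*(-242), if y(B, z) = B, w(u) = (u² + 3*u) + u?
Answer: 222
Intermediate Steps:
w(u) = u² + 4*u
y(-20, w(3)) - 1*(-242) = -20 - 1*(-242) = -20 + 242 = 222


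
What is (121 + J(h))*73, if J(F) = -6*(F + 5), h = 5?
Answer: 4453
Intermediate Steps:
J(F) = -30 - 6*F (J(F) = -6*(5 + F) = -30 - 6*F)
(121 + J(h))*73 = (121 + (-30 - 6*5))*73 = (121 + (-30 - 30))*73 = (121 - 60)*73 = 61*73 = 4453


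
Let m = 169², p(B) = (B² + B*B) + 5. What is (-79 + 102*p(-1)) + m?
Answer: 29196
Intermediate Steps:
p(B) = 5 + 2*B² (p(B) = (B² + B²) + 5 = 2*B² + 5 = 5 + 2*B²)
m = 28561
(-79 + 102*p(-1)) + m = (-79 + 102*(5 + 2*(-1)²)) + 28561 = (-79 + 102*(5 + 2*1)) + 28561 = (-79 + 102*(5 + 2)) + 28561 = (-79 + 102*7) + 28561 = (-79 + 714) + 28561 = 635 + 28561 = 29196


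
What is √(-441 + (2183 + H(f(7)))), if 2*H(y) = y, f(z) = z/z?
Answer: √6970/2 ≈ 41.743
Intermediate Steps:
f(z) = 1
H(y) = y/2
√(-441 + (2183 + H(f(7)))) = √(-441 + (2183 + (½)*1)) = √(-441 + (2183 + ½)) = √(-441 + 4367/2) = √(3485/2) = √6970/2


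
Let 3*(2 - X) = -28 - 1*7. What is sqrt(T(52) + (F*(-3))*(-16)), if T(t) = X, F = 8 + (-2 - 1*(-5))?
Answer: 5*sqrt(195)/3 ≈ 23.274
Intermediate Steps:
F = 11 (F = 8 + (-2 + 5) = 8 + 3 = 11)
X = 41/3 (X = 2 - (-28 - 1*7)/3 = 2 - (-28 - 7)/3 = 2 - 1/3*(-35) = 2 + 35/3 = 41/3 ≈ 13.667)
T(t) = 41/3
sqrt(T(52) + (F*(-3))*(-16)) = sqrt(41/3 + (11*(-3))*(-16)) = sqrt(41/3 - 33*(-16)) = sqrt(41/3 + 528) = sqrt(1625/3) = 5*sqrt(195)/3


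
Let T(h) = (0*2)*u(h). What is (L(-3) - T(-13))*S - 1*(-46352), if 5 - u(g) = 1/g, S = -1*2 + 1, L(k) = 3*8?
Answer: 46328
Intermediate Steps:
L(k) = 24
S = -1 (S = -2 + 1 = -1)
u(g) = 5 - 1/g
T(h) = 0 (T(h) = (0*2)*(5 - 1/h) = 0*(5 - 1/h) = 0)
(L(-3) - T(-13))*S - 1*(-46352) = (24 - 1*0)*(-1) - 1*(-46352) = (24 + 0)*(-1) + 46352 = 24*(-1) + 46352 = -24 + 46352 = 46328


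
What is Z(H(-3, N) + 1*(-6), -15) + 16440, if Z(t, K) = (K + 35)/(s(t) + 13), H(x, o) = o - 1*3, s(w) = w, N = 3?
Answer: 115100/7 ≈ 16443.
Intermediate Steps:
H(x, o) = -3 + o (H(x, o) = o - 3 = -3 + o)
Z(t, K) = (35 + K)/(13 + t) (Z(t, K) = (K + 35)/(t + 13) = (35 + K)/(13 + t))
Z(H(-3, N) + 1*(-6), -15) + 16440 = (35 - 15)/(13 + ((-3 + 3) + 1*(-6))) + 16440 = 20/(13 + (0 - 6)) + 16440 = 20/(13 - 6) + 16440 = 20/7 + 16440 = 115100/7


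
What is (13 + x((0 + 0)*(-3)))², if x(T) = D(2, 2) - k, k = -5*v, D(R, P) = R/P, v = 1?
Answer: 361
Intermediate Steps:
k = -5 (k = -5*1 = -5)
x(T) = 6 (x(T) = 2/2 - 1*(-5) = 2*(½) + 5 = 1 + 5 = 6)
(13 + x((0 + 0)*(-3)))² = (13 + 6)² = 19² = 361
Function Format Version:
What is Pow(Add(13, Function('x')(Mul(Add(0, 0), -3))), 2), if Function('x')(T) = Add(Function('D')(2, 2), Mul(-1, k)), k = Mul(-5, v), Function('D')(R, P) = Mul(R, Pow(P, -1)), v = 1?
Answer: 361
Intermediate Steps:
k = -5 (k = Mul(-5, 1) = -5)
Function('x')(T) = 6 (Function('x')(T) = Add(Mul(2, Pow(2, -1)), Mul(-1, -5)) = Add(Mul(2, Rational(1, 2)), 5) = Add(1, 5) = 6)
Pow(Add(13, Function('x')(Mul(Add(0, 0), -3))), 2) = Pow(Add(13, 6), 2) = Pow(19, 2) = 361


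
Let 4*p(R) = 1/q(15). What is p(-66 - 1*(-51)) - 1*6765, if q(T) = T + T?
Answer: -811799/120 ≈ -6765.0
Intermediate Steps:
q(T) = 2*T
p(R) = 1/120 (p(R) = 1/(4*((2*15))) = (¼)/30 = (¼)*(1/30) = 1/120)
p(-66 - 1*(-51)) - 1*6765 = 1/120 - 1*6765 = 1/120 - 6765 = -811799/120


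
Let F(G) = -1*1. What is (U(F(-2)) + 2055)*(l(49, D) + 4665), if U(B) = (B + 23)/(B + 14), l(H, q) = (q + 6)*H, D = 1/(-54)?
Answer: 7158484169/702 ≈ 1.0197e+7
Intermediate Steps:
F(G) = -1
D = -1/54 ≈ -0.018519
l(H, q) = H*(6 + q) (l(H, q) = (6 + q)*H = H*(6 + q))
U(B) = (23 + B)/(14 + B)
(U(F(-2)) + 2055)*(l(49, D) + 4665) = ((23 - 1)/(14 - 1) + 2055)*(49*(6 - 1/54) + 4665) = (22/13 + 2055)*(49*(323/54) + 4665) = ((1/13)*22 + 2055)*(15827/54 + 4665) = (22/13 + 2055)*(267737/54) = (26737/13)*(267737/54) = 7158484169/702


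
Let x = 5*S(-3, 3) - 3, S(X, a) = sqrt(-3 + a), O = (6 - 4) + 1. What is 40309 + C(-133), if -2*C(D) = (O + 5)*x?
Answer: 40321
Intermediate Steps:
O = 3 (O = 2 + 1 = 3)
x = -3 (x = 5*sqrt(-3 + 3) - 3 = 5*sqrt(0) - 3 = 5*0 - 3 = 0 - 3 = -3)
C(D) = 12 (C(D) = -(3 + 5)*(-3)/2 = -4*(-3) = -1/2*(-24) = 12)
40309 + C(-133) = 40309 + 12 = 40321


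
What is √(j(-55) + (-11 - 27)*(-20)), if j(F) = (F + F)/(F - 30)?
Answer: 3*√24446/17 ≈ 27.592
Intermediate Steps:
j(F) = 2*F/(-30 + F) (j(F) = (2*F)/(-30 + F) = 2*F/(-30 + F))
√(j(-55) + (-11 - 27)*(-20)) = √(2*(-55)/(-30 - 55) + (-11 - 27)*(-20)) = √(2*(-55)/(-85) - 38*(-20)) = √(2*(-55)*(-1/85) + 760) = √(22/17 + 760) = √(12942/17) = 3*√24446/17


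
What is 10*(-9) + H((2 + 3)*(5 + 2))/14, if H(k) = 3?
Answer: -1257/14 ≈ -89.786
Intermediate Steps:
10*(-9) + H((2 + 3)*(5 + 2))/14 = 10*(-9) + 3/14 = -90 + 3*(1/14) = -90 + 3/14 = -1257/14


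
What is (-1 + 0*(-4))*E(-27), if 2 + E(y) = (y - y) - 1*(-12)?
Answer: -10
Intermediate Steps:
E(y) = 10 (E(y) = -2 + ((y - y) - 1*(-12)) = -2 + (0 + 12) = -2 + 12 = 10)
(-1 + 0*(-4))*E(-27) = (-1 + 0*(-4))*10 = (-1 + 0)*10 = -1*10 = -10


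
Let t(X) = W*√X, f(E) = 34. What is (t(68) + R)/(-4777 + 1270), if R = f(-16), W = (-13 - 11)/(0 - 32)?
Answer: -34/3507 - √17/2338 ≈ -0.011458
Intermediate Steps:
W = ¾ (W = -24/(-32) = -24*(-1/32) = ¾ ≈ 0.75000)
t(X) = 3*√X/4
R = 34
(t(68) + R)/(-4777 + 1270) = (3*√68/4 + 34)/(-4777 + 1270) = (3*(2*√17)/4 + 34)/(-3507) = (3*√17/2 + 34)*(-1/3507) = (34 + 3*√17/2)*(-1/3507) = -34/3507 - √17/2338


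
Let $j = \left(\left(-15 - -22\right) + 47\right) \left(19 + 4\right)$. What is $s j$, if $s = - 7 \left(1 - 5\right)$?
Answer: $34776$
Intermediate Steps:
$j = 1242$ ($j = \left(\left(-15 + 22\right) + 47\right) 23 = \left(7 + 47\right) 23 = 54 \cdot 23 = 1242$)
$s = 28$ ($s = - 7 \left(1 - 5\right) = \left(-7\right) \left(-4\right) = 28$)
$s j = 28 \cdot 1242 = 34776$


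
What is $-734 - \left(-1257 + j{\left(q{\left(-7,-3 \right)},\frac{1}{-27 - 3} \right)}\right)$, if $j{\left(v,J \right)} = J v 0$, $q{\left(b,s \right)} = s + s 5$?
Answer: $523$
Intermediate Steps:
$q{\left(b,s \right)} = 6 s$ ($q{\left(b,s \right)} = s + 5 s = 6 s$)
$j{\left(v,J \right)} = 0$
$-734 - \left(-1257 + j{\left(q{\left(-7,-3 \right)},\frac{1}{-27 - 3} \right)}\right) = -734 - \left(-1257 + 0\right) = -734 - -1257 = -734 + 1257 = 523$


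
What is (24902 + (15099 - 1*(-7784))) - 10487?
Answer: 37298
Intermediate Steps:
(24902 + (15099 - 1*(-7784))) - 10487 = (24902 + (15099 + 7784)) - 10487 = (24902 + 22883) - 10487 = 47785 - 10487 = 37298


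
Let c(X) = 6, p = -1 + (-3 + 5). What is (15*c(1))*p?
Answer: 90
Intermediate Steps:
p = 1 (p = -1 + 2 = 1)
(15*c(1))*p = (15*6)*1 = 90*1 = 90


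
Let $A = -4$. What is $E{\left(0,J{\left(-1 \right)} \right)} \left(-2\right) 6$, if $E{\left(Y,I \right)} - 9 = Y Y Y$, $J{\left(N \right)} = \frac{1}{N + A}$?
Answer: $-108$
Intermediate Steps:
$J{\left(N \right)} = \frac{1}{-4 + N}$ ($J{\left(N \right)} = \frac{1}{N - 4} = \frac{1}{-4 + N}$)
$E{\left(Y,I \right)} = 9 + Y^{3}$ ($E{\left(Y,I \right)} = 9 + Y Y Y = 9 + Y^{2} Y = 9 + Y^{3}$)
$E{\left(0,J{\left(-1 \right)} \right)} \left(-2\right) 6 = \left(9 + 0^{3}\right) \left(-2\right) 6 = \left(9 + 0\right) \left(-2\right) 6 = 9 \left(-2\right) 6 = \left(-18\right) 6 = -108$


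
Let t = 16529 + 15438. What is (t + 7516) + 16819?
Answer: 56302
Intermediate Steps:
t = 31967
(t + 7516) + 16819 = (31967 + 7516) + 16819 = 39483 + 16819 = 56302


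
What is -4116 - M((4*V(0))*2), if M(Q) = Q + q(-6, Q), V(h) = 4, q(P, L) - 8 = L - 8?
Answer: -4180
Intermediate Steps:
q(P, L) = L (q(P, L) = 8 + (L - 8) = 8 + (-8 + L) = L)
M(Q) = 2*Q (M(Q) = Q + Q = 2*Q)
-4116 - M((4*V(0))*2) = -4116 - 2*(4*4)*2 = -4116 - 2*16*2 = -4116 - 2*32 = -4116 - 1*64 = -4116 - 64 = -4180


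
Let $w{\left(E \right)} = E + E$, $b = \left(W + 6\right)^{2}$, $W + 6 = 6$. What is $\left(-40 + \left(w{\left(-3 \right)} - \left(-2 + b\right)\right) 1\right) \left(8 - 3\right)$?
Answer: $-400$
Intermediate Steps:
$W = 0$ ($W = -6 + 6 = 0$)
$b = 36$ ($b = \left(0 + 6\right)^{2} = 6^{2} = 36$)
$w{\left(E \right)} = 2 E$
$\left(-40 + \left(w{\left(-3 \right)} - \left(-2 + b\right)\right) 1\right) \left(8 - 3\right) = \left(-40 + \left(2 \left(-3\right) + \left(2 - 36\right)\right) 1\right) \left(8 - 3\right) = \left(-40 + \left(-6 + \left(2 - 36\right)\right) 1\right) \left(8 - 3\right) = \left(-40 + \left(-6 - 34\right) 1\right) 5 = \left(-40 - 40\right) 5 = \left(-80\right) 5 = -400$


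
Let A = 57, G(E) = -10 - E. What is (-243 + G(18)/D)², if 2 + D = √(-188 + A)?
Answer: (-7525655*I + 222588*√131)/(-127*I + 4*√131) ≈ 58842.0 - 1151.7*I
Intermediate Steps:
D = -2 + I*√131 (D = -2 + √(-188 + 57) = -2 + √(-131) = -2 + I*√131 ≈ -2.0 + 11.446*I)
(-243 + G(18)/D)² = (-243 + (-10 - 1*18)/(-2 + I*√131))² = (-243 + (-10 - 18)/(-2 + I*√131))² = (-243 - 28/(-2 + I*√131))²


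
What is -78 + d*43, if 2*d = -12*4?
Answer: -1110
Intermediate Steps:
d = -24 (d = (-12*4)/2 = (1/2)*(-48) = -24)
-78 + d*43 = -78 - 24*43 = -78 - 1032 = -1110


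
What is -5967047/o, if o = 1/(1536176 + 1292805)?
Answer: -16880662589107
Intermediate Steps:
o = 1/2828981 ≈ 3.5348e-7
-5967047/o = -5967047/1/2828981 = -5967047*2828981 = -16880662589107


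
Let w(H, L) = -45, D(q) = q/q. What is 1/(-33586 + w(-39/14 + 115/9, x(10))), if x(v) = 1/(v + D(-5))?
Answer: -1/33631 ≈ -2.9734e-5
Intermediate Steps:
D(q) = 1
x(v) = 1/(1 + v) (x(v) = 1/(v + 1) = 1/(1 + v))
1/(-33586 + w(-39/14 + 115/9, x(10))) = 1/(-33586 - 45) = 1/(-33631) = -1/33631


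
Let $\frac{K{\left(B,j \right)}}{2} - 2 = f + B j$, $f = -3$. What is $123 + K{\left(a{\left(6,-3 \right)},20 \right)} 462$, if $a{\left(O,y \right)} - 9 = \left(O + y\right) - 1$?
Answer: $202479$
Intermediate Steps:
$a{\left(O,y \right)} = 8 + O + y$ ($a{\left(O,y \right)} = 9 - \left(1 - O - y\right) = 9 + \left(-1 + O + y\right) = 8 + O + y$)
$K{\left(B,j \right)} = -2 + 2 B j$ ($K{\left(B,j \right)} = 4 + 2 \left(-3 + B j\right) = 4 + \left(-6 + 2 B j\right) = -2 + 2 B j$)
$123 + K{\left(a{\left(6,-3 \right)},20 \right)} 462 = 123 + \left(-2 + 2 \left(8 + 6 - 3\right) 20\right) 462 = 123 + \left(-2 + 2 \cdot 11 \cdot 20\right) 462 = 123 + \left(-2 + 440\right) 462 = 123 + 438 \cdot 462 = 123 + 202356 = 202479$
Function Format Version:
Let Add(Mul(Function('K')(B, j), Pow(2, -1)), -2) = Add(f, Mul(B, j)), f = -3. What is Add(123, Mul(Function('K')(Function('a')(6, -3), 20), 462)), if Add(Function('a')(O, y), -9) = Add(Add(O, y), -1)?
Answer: 202479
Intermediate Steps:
Function('a')(O, y) = Add(8, O, y) (Function('a')(O, y) = Add(9, Add(Add(O, y), -1)) = Add(9, Add(-1, O, y)) = Add(8, O, y))
Function('K')(B, j) = Add(-2, Mul(2, B, j)) (Function('K')(B, j) = Add(4, Mul(2, Add(-3, Mul(B, j)))) = Add(4, Add(-6, Mul(2, B, j))) = Add(-2, Mul(2, B, j)))
Add(123, Mul(Function('K')(Function('a')(6, -3), 20), 462)) = Add(123, Mul(Add(-2, Mul(2, Add(8, 6, -3), 20)), 462)) = Add(123, Mul(Add(-2, Mul(2, 11, 20)), 462)) = Add(123, Mul(Add(-2, 440), 462)) = Add(123, Mul(438, 462)) = Add(123, 202356) = 202479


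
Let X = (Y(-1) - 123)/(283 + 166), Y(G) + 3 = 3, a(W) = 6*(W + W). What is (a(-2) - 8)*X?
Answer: 3936/449 ≈ 8.7661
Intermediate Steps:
a(W) = 12*W (a(W) = 6*(2*W) = 12*W)
Y(G) = 0 (Y(G) = -3 + 3 = 0)
X = -123/449 (X = (0 - 123)/(283 + 166) = -123/449 ≈ -0.27394)
(a(-2) - 8)*X = (12*(-2) - 8)*(-123/449) = (-24 - 8)*(-123/449) = -32*(-123/449) = 3936/449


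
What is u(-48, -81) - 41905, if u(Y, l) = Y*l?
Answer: -38017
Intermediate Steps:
u(-48, -81) - 41905 = -48*(-81) - 41905 = 3888 - 41905 = -38017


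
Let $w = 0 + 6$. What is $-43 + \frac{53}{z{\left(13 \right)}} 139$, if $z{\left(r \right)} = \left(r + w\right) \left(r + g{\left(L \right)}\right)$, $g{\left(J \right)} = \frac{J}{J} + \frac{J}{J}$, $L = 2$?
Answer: $- \frac{4888}{285} \approx -17.151$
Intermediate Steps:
$g{\left(J \right)} = 2$ ($g{\left(J \right)} = 1 + 1 = 2$)
$w = 6$
$z{\left(r \right)} = \left(2 + r\right) \left(6 + r\right)$ ($z{\left(r \right)} = \left(r + 6\right) \left(r + 2\right) = \left(6 + r\right) \left(2 + r\right) = \left(2 + r\right) \left(6 + r\right)$)
$-43 + \frac{53}{z{\left(13 \right)}} 139 = -43 + \frac{53}{12 + 13^{2} + 8 \cdot 13} \cdot 139 = -43 + \frac{53}{12 + 169 + 104} \cdot 139 = -43 + \frac{53}{285} \cdot 139 = -43 + \frac{7367}{285} = - \frac{4888}{285}$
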